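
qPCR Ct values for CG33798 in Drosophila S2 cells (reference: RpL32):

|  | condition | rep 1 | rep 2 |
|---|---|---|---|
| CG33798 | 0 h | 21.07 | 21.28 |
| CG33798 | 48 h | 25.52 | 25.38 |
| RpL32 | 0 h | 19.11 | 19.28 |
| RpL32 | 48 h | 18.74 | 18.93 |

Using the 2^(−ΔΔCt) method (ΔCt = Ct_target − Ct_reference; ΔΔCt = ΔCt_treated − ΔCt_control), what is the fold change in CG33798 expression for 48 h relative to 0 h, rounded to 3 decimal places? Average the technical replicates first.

0.040

Mean Ct: CG33798 0 h 21.175; CG33798 48 h 25.450; RpL32 0 h 19.195; RpL32 48 h 18.835
ΔCt(0 h) = 21.175 − 19.195 = 1.980
ΔCt(48 h) = 25.450 − 18.835 = 6.615
ΔΔCt = 6.615 − 1.980 = 4.635
Fold change = 2^(−4.635) = 0.0402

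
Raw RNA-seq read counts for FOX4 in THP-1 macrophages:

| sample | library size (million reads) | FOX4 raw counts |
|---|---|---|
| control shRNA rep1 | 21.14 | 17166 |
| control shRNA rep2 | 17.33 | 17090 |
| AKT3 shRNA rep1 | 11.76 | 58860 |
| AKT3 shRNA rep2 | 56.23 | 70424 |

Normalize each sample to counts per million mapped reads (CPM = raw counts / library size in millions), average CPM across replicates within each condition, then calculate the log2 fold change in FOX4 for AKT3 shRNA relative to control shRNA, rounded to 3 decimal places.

1.799

CPM(control shRNA rep1) = 17166 / 21.14 = 812.0151
CPM(control shRNA rep2) = 17090 / 17.33 = 986.1512
CPM(AKT3 shRNA rep1) = 58860 / 11.76 = 5005.1020
CPM(AKT3 shRNA rep2) = 70424 / 56.23 = 1252.4275
mean CPM(control shRNA) = 899.0832; mean CPM(AKT3 shRNA) = 3128.7648
Fold change = 3128.7648 / 899.0832 = 3.47995
log2(3.47995) = 1.7991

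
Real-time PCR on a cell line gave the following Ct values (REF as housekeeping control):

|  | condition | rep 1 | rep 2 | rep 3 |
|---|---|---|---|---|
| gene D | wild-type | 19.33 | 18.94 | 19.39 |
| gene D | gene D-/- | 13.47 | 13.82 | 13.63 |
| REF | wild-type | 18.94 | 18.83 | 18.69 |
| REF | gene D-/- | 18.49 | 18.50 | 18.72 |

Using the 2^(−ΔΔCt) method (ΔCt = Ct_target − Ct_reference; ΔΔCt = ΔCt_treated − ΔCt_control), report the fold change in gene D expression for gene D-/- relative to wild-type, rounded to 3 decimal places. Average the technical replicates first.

Mean Ct: gene D wild-type 19.220; gene D gene D-/- 13.640; REF wild-type 18.820; REF gene D-/- 18.570
ΔCt(wild-type) = 19.220 − 18.820 = 0.400
ΔCt(gene D-/-) = 13.640 − 18.570 = -4.930
ΔΔCt = -4.930 − 0.400 = -5.330
Fold change = 2^(−(-5.330)) = 2^5.330 = 40.2244

40.224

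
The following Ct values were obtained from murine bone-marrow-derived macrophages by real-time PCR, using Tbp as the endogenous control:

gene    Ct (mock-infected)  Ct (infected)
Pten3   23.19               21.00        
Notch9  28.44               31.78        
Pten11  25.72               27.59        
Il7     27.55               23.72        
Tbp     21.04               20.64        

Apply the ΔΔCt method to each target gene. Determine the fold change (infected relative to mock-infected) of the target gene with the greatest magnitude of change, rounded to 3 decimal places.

0.075

Pten3: ΔΔCt = (21.00−20.64) − (23.19−21.04) = 0.36 − 2.15 = -1.79; fold change = 2^1.79 = 3.458
Notch9: ΔΔCt = (31.78−20.64) − (28.44−21.04) = 11.14 − 7.40 = 3.74; fold change = 2^-3.74 = 0.075
Pten11: ΔΔCt = (27.59−20.64) − (25.72−21.04) = 6.95 − 4.68 = 2.27; fold change = 2^-2.27 = 0.207
Il7: ΔΔCt = (23.72−20.64) − (27.55−21.04) = 3.08 − 6.51 = -3.43; fold change = 2^3.43 = 10.778
Notch9 has the largest |ΔΔCt| = 3.74.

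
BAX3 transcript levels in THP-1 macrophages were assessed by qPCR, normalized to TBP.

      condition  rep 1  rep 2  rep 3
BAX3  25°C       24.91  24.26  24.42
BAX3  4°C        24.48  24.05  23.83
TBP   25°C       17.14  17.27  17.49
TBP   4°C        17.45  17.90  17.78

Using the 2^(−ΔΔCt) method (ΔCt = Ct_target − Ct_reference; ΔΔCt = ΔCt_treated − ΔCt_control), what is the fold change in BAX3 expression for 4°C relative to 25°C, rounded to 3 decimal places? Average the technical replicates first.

Mean Ct: BAX3 25°C 24.530; BAX3 4°C 24.120; TBP 25°C 17.300; TBP 4°C 17.710
ΔCt(25°C) = 24.530 − 17.300 = 7.230
ΔCt(4°C) = 24.120 − 17.710 = 6.410
ΔΔCt = 6.410 − 7.230 = -0.820
Fold change = 2^(−(-0.820)) = 2^0.820 = 1.7654

1.765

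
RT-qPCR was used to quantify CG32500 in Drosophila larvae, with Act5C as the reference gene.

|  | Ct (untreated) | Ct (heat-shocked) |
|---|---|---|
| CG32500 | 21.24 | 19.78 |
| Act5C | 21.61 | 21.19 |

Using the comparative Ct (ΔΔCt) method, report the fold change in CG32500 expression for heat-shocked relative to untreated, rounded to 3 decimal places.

ΔCt(untreated) = 21.240 − 21.610 = -0.370
ΔCt(heat-shocked) = 19.780 − 21.190 = -1.410
ΔΔCt = -1.410 − (-0.370) = -1.040
Fold change = 2^(−(-1.040)) = 2^1.040 = 2.0562

2.056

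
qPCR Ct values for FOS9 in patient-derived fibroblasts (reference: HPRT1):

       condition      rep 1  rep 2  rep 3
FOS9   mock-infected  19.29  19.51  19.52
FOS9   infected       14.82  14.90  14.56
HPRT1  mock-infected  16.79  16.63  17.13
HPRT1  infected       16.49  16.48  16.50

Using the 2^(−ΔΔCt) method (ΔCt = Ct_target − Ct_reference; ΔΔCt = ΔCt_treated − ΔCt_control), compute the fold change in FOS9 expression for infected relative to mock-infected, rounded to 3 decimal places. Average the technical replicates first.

Mean Ct: FOS9 mock-infected 19.440; FOS9 infected 14.760; HPRT1 mock-infected 16.850; HPRT1 infected 16.490
ΔCt(mock-infected) = 19.440 − 16.850 = 2.590
ΔCt(infected) = 14.760 − 16.490 = -1.730
ΔΔCt = -1.730 − 2.590 = -4.320
Fold change = 2^(−(-4.320)) = 2^4.320 = 19.9733

19.973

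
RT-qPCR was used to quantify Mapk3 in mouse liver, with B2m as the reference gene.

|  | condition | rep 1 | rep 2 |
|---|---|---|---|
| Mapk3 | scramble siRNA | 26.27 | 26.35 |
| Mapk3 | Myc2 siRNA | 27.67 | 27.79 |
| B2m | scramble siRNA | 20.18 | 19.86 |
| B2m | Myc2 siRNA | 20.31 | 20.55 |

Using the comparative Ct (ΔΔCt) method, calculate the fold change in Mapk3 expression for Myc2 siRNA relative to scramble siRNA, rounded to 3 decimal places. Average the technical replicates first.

Mean Ct: Mapk3 scramble siRNA 26.310; Mapk3 Myc2 siRNA 27.730; B2m scramble siRNA 20.020; B2m Myc2 siRNA 20.430
ΔCt(scramble siRNA) = 26.310 − 20.020 = 6.290
ΔCt(Myc2 siRNA) = 27.730 − 20.430 = 7.300
ΔΔCt = 7.300 − 6.290 = 1.010
Fold change = 2^(−1.010) = 0.4965

0.497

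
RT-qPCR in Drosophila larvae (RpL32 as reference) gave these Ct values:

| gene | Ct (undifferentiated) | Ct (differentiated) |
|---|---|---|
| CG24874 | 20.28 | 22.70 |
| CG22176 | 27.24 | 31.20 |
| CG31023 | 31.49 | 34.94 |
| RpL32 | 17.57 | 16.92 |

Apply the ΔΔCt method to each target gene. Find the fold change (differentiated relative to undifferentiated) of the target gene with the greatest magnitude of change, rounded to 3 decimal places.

0.041

CG24874: ΔΔCt = (22.70−16.92) − (20.28−17.57) = 5.78 − 2.71 = 3.07; fold change = 2^-3.07 = 0.119
CG22176: ΔΔCt = (31.20−16.92) − (27.24−17.57) = 14.28 − 9.67 = 4.61; fold change = 2^-4.61 = 0.041
CG31023: ΔΔCt = (34.94−16.92) − (31.49−17.57) = 18.02 − 13.92 = 4.10; fold change = 2^-4.10 = 0.058
CG22176 has the largest |ΔΔCt| = 4.61.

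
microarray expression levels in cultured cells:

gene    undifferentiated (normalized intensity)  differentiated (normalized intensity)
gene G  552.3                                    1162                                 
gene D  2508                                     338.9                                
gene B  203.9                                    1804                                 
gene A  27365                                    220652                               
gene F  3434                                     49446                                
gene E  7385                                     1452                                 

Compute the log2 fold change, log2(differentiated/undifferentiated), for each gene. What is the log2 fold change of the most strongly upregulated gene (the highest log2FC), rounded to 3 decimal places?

log2(1162/552.3) = 1.073  (gene G)
log2(338.9/2508) = -2.888  (gene D)
log2(1804/203.9) = 3.145  (gene B)
log2(220652/27365) = 3.011  (gene A)
log2(49446/3434) = 3.848  (gene F)
log2(1452/7385) = -2.347  (gene E)
gene F is most strongly upregulated.

3.848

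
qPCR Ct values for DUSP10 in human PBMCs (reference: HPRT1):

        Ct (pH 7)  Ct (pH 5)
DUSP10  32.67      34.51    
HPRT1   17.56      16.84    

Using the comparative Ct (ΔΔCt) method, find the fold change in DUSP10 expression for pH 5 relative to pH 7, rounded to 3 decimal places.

ΔCt(pH 7) = 32.670 − 17.560 = 15.110
ΔCt(pH 5) = 34.510 − 16.840 = 17.670
ΔΔCt = 17.670 − 15.110 = 2.560
Fold change = 2^(−2.560) = 0.1696

0.170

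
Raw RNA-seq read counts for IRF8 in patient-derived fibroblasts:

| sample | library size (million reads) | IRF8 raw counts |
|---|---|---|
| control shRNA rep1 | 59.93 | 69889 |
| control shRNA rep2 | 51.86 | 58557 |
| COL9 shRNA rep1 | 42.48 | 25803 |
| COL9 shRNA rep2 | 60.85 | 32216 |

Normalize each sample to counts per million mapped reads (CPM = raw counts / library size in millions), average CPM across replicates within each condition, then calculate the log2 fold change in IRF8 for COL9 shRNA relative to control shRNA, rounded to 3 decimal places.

CPM(control shRNA rep1) = 69889 / 59.93 = 1166.1772
CPM(control shRNA rep2) = 58557 / 51.86 = 1129.1361
CPM(COL9 shRNA rep1) = 25803 / 42.48 = 607.4153
CPM(COL9 shRNA rep2) = 32216 / 60.85 = 529.4330
mean CPM(control shRNA) = 1147.6567; mean CPM(COL9 shRNA) = 568.4241
Fold change = 568.4241 / 1147.6567 = 0.49529
log2(0.49529) = -1.0137

-1.014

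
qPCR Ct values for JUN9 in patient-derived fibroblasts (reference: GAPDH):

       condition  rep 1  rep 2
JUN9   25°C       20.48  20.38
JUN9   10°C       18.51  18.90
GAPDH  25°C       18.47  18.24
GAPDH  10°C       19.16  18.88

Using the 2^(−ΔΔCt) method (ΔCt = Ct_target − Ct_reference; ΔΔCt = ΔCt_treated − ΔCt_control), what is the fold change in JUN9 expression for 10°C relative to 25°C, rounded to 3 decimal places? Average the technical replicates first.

5.242

Mean Ct: JUN9 25°C 20.430; JUN9 10°C 18.705; GAPDH 25°C 18.355; GAPDH 10°C 19.020
ΔCt(25°C) = 20.430 − 18.355 = 2.075
ΔCt(10°C) = 18.705 − 19.020 = -0.315
ΔΔCt = -0.315 − 2.075 = -2.390
Fold change = 2^(−(-2.390)) = 2^2.390 = 5.2416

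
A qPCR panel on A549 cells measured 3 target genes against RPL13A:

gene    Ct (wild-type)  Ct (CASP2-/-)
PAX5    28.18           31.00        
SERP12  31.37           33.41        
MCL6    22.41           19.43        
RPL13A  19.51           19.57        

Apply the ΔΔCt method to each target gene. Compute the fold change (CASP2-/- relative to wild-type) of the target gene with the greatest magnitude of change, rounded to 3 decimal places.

PAX5: ΔΔCt = (31.00−19.57) − (28.18−19.51) = 11.43 − 8.67 = 2.76; fold change = 2^-2.76 = 0.148
SERP12: ΔΔCt = (33.41−19.57) − (31.37−19.51) = 13.84 − 11.86 = 1.98; fold change = 2^-1.98 = 0.253
MCL6: ΔΔCt = (19.43−19.57) − (22.41−19.51) = -0.14 − 2.90 = -3.04; fold change = 2^3.04 = 8.225
MCL6 has the largest |ΔΔCt| = 3.04.

8.225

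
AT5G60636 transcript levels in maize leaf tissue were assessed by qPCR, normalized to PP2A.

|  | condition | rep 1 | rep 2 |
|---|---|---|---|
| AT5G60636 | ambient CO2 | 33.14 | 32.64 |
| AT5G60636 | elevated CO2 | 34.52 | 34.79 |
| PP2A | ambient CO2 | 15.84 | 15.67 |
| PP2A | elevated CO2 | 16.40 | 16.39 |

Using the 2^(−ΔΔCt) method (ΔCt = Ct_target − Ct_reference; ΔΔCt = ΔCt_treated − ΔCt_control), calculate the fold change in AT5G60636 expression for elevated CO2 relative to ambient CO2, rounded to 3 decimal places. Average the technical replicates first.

0.459

Mean Ct: AT5G60636 ambient CO2 32.890; AT5G60636 elevated CO2 34.655; PP2A ambient CO2 15.755; PP2A elevated CO2 16.395
ΔCt(ambient CO2) = 32.890 − 15.755 = 17.135
ΔCt(elevated CO2) = 34.655 − 16.395 = 18.260
ΔΔCt = 18.260 − 17.135 = 1.125
Fold change = 2^(−1.125) = 0.4585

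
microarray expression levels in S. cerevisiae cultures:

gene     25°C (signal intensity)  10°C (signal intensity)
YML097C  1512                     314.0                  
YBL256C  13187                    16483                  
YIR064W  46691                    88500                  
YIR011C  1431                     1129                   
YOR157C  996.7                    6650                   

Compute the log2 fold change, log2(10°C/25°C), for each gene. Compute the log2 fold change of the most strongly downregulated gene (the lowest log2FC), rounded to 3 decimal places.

log2(314.0/1512) = -2.268  (YML097C)
log2(16483/13187) = 0.322  (YBL256C)
log2(88500/46691) = 0.923  (YIR064W)
log2(1129/1431) = -0.342  (YIR011C)
log2(6650/996.7) = 2.738  (YOR157C)
YML097C is most strongly downregulated.

-2.268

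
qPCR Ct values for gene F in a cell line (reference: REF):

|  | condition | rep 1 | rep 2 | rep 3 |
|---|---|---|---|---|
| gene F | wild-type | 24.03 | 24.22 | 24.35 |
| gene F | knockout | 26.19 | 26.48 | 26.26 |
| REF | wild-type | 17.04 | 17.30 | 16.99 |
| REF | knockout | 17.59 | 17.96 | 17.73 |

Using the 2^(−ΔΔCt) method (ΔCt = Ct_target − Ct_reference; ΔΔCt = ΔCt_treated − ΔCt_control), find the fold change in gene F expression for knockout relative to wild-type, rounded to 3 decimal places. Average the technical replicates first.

Mean Ct: gene F wild-type 24.200; gene F knockout 26.310; REF wild-type 17.110; REF knockout 17.760
ΔCt(wild-type) = 24.200 − 17.110 = 7.090
ΔCt(knockout) = 26.310 − 17.760 = 8.550
ΔΔCt = 8.550 − 7.090 = 1.460
Fold change = 2^(−1.460) = 0.3635

0.363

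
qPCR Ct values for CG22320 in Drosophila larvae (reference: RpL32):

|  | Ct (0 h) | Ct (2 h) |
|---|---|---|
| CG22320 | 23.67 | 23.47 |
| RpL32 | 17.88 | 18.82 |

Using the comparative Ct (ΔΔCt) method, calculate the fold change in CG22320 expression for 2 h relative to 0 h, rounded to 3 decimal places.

ΔCt(0 h) = 23.670 − 17.880 = 5.790
ΔCt(2 h) = 23.470 − 18.820 = 4.650
ΔΔCt = 4.650 − 5.790 = -1.140
Fold change = 2^(−(-1.140)) = 2^1.140 = 2.2038

2.204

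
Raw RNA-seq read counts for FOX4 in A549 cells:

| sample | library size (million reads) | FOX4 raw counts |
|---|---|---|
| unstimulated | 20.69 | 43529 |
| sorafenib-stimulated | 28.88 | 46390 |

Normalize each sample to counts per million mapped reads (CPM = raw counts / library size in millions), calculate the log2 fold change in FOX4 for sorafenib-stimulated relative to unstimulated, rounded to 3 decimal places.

CPM(unstimulated) = 43529 / 20.69 = 2103.8666
CPM(sorafenib-stimulated) = 46390 / 28.88 = 1606.3019
Fold change = 1606.3019 / 2103.8666 = 0.76350
log2(0.76350) = -0.3893

-0.389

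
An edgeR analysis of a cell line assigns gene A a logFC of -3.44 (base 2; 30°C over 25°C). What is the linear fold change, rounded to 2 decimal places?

0.09

Fold change = 2^(-3.44) = 0.092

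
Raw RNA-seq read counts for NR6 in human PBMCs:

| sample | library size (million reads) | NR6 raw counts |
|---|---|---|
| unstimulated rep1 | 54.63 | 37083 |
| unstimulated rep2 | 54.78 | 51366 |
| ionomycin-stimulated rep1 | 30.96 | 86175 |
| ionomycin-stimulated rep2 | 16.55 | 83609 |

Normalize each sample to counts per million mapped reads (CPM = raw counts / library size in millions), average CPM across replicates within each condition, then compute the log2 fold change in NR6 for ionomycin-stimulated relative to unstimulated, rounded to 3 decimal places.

2.277

CPM(unstimulated rep1) = 37083 / 54.63 = 678.8029
CPM(unstimulated rep2) = 51366 / 54.78 = 937.6780
CPM(ionomycin-stimulated rep1) = 86175 / 30.96 = 2783.4302
CPM(ionomycin-stimulated rep2) = 83609 / 16.55 = 5051.9033
mean CPM(unstimulated) = 808.2404; mean CPM(ionomycin-stimulated) = 3917.6668
Fold change = 3917.6668 / 808.2404 = 4.84716
log2(4.84716) = 2.2771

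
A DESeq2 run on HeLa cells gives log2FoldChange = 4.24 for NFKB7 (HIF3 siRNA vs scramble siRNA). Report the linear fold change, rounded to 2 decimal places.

18.90

Fold change = 2^(4.24) = 18.896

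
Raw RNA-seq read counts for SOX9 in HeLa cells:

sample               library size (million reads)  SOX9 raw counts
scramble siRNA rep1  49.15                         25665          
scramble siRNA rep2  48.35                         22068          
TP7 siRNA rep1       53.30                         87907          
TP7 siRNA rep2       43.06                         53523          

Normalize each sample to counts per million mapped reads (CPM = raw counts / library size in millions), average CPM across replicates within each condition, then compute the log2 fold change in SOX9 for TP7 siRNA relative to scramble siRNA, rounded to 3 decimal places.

1.563

CPM(scramble siRNA rep1) = 25665 / 49.15 = 522.1770
CPM(scramble siRNA rep2) = 22068 / 48.35 = 456.4219
CPM(TP7 siRNA rep1) = 87907 / 53.30 = 1649.2871
CPM(TP7 siRNA rep2) = 53523 / 43.06 = 1242.9865
mean CPM(scramble siRNA) = 489.2995; mean CPM(TP7 siRNA) = 1446.1368
Fold change = 1446.1368 / 489.2995 = 2.95552
log2(2.95552) = 1.5634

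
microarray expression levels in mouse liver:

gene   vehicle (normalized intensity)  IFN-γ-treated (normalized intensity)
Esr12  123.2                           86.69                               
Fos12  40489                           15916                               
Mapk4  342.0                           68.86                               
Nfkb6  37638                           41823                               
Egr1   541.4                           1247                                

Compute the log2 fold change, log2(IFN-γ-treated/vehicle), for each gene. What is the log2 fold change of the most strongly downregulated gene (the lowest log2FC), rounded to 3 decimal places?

log2(86.69/123.2) = -0.507  (Esr12)
log2(15916/40489) = -1.347  (Fos12)
log2(68.86/342.0) = -2.312  (Mapk4)
log2(41823/37638) = 0.152  (Nfkb6)
log2(1247/541.4) = 1.204  (Egr1)
Mapk4 is most strongly downregulated.

-2.312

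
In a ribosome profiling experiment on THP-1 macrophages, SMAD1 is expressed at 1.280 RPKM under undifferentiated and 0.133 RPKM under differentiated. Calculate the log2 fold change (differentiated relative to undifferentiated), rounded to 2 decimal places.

-3.27

Fold change = 0.133 / 1.280 = 0.1039
log2(0.1039) = -3.267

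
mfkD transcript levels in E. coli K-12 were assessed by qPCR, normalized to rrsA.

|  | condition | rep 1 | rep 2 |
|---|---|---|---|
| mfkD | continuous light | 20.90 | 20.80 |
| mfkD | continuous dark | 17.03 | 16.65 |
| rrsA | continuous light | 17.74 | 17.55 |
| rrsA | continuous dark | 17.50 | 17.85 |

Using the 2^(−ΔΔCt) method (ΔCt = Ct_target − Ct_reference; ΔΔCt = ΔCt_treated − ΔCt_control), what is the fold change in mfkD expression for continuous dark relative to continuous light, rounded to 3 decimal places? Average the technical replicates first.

Mean Ct: mfkD continuous light 20.850; mfkD continuous dark 16.840; rrsA continuous light 17.645; rrsA continuous dark 17.675
ΔCt(continuous light) = 20.850 − 17.645 = 3.205
ΔCt(continuous dark) = 16.840 − 17.675 = -0.835
ΔΔCt = -0.835 − 3.205 = -4.040
Fold change = 2^(−(-4.040)) = 2^4.040 = 16.4498

16.450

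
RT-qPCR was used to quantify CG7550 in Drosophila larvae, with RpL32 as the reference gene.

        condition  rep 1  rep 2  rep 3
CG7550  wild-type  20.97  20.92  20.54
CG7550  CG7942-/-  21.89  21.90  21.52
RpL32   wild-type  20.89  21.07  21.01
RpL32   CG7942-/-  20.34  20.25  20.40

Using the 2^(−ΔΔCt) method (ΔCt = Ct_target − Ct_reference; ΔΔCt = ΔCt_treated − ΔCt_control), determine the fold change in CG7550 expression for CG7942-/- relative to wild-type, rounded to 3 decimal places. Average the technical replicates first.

0.325

Mean Ct: CG7550 wild-type 20.810; CG7550 CG7942-/- 21.770; RpL32 wild-type 20.990; RpL32 CG7942-/- 20.330
ΔCt(wild-type) = 20.810 − 20.990 = -0.180
ΔCt(CG7942-/-) = 21.770 − 20.330 = 1.440
ΔΔCt = 1.440 − (-0.180) = 1.620
Fold change = 2^(−1.620) = 0.3253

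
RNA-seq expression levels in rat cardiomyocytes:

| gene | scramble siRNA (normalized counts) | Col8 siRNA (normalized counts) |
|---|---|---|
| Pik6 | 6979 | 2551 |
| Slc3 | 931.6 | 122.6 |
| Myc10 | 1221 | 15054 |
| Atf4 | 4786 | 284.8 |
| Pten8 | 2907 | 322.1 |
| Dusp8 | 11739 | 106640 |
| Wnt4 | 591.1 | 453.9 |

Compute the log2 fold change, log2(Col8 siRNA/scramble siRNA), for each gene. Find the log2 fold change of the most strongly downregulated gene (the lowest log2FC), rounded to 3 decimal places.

-4.071

log2(2551/6979) = -1.452  (Pik6)
log2(122.6/931.6) = -2.926  (Slc3)
log2(15054/1221) = 3.624  (Myc10)
log2(284.8/4786) = -4.071  (Atf4)
log2(322.1/2907) = -3.174  (Pten8)
log2(106640/11739) = 3.183  (Dusp8)
log2(453.9/591.1) = -0.381  (Wnt4)
Atf4 is most strongly downregulated.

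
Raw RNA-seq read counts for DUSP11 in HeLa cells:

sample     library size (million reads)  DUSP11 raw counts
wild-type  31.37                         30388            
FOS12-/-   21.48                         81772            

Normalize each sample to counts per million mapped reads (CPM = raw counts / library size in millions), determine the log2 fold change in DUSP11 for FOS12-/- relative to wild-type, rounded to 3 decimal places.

CPM(wild-type) = 30388 / 31.37 = 968.6962
CPM(FOS12-/-) = 81772 / 21.48 = 3806.8901
Fold change = 3806.8901 / 968.6962 = 3.92991
log2(3.92991) = 1.9745

1.974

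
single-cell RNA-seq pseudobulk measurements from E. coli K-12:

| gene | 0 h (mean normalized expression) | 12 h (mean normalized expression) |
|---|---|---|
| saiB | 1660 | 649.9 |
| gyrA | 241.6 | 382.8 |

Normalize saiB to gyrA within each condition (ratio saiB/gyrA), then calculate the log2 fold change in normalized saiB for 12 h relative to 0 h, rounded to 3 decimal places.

-2.017

saiB/gyrA (0 h) = 1660 / 241.6 = 6.8709
saiB/gyrA (12 h) = 649.9 / 382.8 = 1.6978
Fold change = 1.6978 / 6.8709 = 0.2471
log2(0.2471) = -2.0169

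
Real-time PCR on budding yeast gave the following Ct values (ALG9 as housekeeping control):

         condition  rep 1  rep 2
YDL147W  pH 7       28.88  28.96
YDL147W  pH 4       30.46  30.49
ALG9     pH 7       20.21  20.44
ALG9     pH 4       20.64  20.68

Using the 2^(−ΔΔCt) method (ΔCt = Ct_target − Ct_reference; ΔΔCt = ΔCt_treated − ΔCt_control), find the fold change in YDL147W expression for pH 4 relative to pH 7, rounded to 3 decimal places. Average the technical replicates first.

Mean Ct: YDL147W pH 7 28.920; YDL147W pH 4 30.475; ALG9 pH 7 20.325; ALG9 pH 4 20.660
ΔCt(pH 7) = 28.920 − 20.325 = 8.595
ΔCt(pH 4) = 30.475 − 20.660 = 9.815
ΔΔCt = 9.815 − 8.595 = 1.220
Fold change = 2^(−1.220) = 0.4293

0.429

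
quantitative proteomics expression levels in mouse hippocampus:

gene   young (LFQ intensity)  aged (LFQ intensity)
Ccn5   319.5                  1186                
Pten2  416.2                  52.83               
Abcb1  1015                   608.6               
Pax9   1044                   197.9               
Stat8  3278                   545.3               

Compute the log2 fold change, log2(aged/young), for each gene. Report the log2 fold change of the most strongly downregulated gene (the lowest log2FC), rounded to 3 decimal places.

log2(1186/319.5) = 1.892  (Ccn5)
log2(52.83/416.2) = -2.978  (Pten2)
log2(608.6/1015) = -0.738  (Abcb1)
log2(197.9/1044) = -2.399  (Pax9)
log2(545.3/3278) = -2.588  (Stat8)
Pten2 is most strongly downregulated.

-2.978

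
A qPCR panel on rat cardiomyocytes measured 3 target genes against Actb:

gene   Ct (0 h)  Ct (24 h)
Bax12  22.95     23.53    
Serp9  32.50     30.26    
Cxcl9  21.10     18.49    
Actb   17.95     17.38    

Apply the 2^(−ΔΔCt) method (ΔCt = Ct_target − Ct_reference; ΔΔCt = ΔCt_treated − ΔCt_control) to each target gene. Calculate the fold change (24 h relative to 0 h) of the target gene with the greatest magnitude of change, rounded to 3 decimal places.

4.112

Bax12: ΔΔCt = (23.53−17.38) − (22.95−17.95) = 6.15 − 5.00 = 1.15; fold change = 2^-1.15 = 0.451
Serp9: ΔΔCt = (30.26−17.38) − (32.50−17.95) = 12.88 − 14.55 = -1.67; fold change = 2^1.67 = 3.182
Cxcl9: ΔΔCt = (18.49−17.38) − (21.10−17.95) = 1.11 − 3.15 = -2.04; fold change = 2^2.04 = 4.112
Cxcl9 has the largest |ΔΔCt| = 2.04.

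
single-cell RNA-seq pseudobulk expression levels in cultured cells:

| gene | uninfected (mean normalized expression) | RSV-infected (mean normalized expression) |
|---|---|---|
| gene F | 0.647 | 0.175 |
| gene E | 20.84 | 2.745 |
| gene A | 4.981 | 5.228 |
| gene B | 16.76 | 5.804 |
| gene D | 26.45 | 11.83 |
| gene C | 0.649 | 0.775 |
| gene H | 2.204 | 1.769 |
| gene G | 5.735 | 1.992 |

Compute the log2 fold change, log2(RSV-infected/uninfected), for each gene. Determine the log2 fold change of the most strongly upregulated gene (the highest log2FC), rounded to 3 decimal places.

log2(0.175/0.647) = -1.886  (gene F)
log2(2.745/20.84) = -2.924  (gene E)
log2(5.228/4.981) = 0.070  (gene A)
log2(5.804/16.76) = -1.530  (gene B)
log2(11.83/26.45) = -1.161  (gene D)
log2(0.775/0.649) = 0.256  (gene C)
log2(1.769/2.204) = -0.317  (gene H)
log2(1.992/5.735) = -1.526  (gene G)
gene C is most strongly upregulated.

0.256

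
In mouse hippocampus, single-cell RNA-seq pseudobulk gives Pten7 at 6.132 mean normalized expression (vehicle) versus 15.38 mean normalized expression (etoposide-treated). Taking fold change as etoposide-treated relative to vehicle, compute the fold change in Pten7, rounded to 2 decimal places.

2.51

Fold change = 15.38 / 6.132 = 2.508
Pten7 is upregulated.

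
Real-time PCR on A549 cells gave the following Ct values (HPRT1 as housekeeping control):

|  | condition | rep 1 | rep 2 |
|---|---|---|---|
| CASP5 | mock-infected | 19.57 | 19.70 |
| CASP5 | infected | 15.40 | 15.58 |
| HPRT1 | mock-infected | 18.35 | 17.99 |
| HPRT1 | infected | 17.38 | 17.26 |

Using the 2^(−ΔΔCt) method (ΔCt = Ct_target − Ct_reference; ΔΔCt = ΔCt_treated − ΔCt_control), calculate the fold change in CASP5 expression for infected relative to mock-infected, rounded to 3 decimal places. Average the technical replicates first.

Mean Ct: CASP5 mock-infected 19.635; CASP5 infected 15.490; HPRT1 mock-infected 18.170; HPRT1 infected 17.320
ΔCt(mock-infected) = 19.635 − 18.170 = 1.465
ΔCt(infected) = 15.490 − 17.320 = -1.830
ΔΔCt = -1.830 − 1.465 = -3.295
Fold change = 2^(−(-3.295)) = 2^3.295 = 9.8151

9.815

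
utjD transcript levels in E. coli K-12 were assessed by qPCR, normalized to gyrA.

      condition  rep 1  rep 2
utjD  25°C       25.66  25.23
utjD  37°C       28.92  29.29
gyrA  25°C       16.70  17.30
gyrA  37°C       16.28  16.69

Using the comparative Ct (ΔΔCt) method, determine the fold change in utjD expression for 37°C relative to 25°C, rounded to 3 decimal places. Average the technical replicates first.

Mean Ct: utjD 25°C 25.445; utjD 37°C 29.105; gyrA 25°C 17.000; gyrA 37°C 16.485
ΔCt(25°C) = 25.445 − 17.000 = 8.445
ΔCt(37°C) = 29.105 − 16.485 = 12.620
ΔΔCt = 12.620 − 8.445 = 4.175
Fold change = 2^(−4.175) = 0.0554

0.055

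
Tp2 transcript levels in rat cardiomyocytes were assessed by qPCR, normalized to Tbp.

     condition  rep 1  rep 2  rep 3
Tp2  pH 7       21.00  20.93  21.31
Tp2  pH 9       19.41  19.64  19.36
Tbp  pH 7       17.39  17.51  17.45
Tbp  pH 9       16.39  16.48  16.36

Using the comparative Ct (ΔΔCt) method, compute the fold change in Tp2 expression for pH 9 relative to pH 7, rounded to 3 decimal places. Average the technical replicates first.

Mean Ct: Tp2 pH 7 21.080; Tp2 pH 9 19.470; Tbp pH 7 17.450; Tbp pH 9 16.410
ΔCt(pH 7) = 21.080 − 17.450 = 3.630
ΔCt(pH 9) = 19.470 − 16.410 = 3.060
ΔΔCt = 3.060 − 3.630 = -0.570
Fold change = 2^(−(-0.570)) = 2^0.570 = 1.4845

1.485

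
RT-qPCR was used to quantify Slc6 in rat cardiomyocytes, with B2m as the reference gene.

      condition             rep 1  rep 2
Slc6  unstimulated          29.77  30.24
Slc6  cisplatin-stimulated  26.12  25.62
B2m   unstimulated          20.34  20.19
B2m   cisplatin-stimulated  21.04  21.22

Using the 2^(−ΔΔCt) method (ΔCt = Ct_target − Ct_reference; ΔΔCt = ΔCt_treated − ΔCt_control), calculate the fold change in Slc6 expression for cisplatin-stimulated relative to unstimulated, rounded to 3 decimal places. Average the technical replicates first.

32.000

Mean Ct: Slc6 unstimulated 30.005; Slc6 cisplatin-stimulated 25.870; B2m unstimulated 20.265; B2m cisplatin-stimulated 21.130
ΔCt(unstimulated) = 30.005 − 20.265 = 9.740
ΔCt(cisplatin-stimulated) = 25.870 − 21.130 = 4.740
ΔΔCt = 4.740 − 9.740 = -5.000
Fold change = 2^(−(-5.000)) = 2^5.000 = 32.0000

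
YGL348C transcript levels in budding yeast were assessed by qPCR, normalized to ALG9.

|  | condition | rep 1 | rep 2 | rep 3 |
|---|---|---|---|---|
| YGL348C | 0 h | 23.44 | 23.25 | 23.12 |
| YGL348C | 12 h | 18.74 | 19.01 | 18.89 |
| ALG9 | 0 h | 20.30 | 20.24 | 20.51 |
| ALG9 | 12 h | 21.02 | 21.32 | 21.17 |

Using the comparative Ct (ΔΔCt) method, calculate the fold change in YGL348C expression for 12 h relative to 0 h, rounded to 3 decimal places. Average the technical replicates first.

37.014

Mean Ct: YGL348C 0 h 23.270; YGL348C 12 h 18.880; ALG9 0 h 20.350; ALG9 12 h 21.170
ΔCt(0 h) = 23.270 − 20.350 = 2.920
ΔCt(12 h) = 18.880 − 21.170 = -2.290
ΔΔCt = -2.290 − 2.920 = -5.210
Fold change = 2^(−(-5.210)) = 2^5.210 = 37.0140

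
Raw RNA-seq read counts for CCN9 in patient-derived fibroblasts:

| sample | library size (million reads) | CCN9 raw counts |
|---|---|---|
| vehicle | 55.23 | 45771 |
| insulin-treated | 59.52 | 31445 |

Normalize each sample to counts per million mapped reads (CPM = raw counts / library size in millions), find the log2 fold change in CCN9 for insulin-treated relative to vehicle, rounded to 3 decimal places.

CPM(vehicle) = 45771 / 55.23 = 828.7344
CPM(insulin-treated) = 31445 / 59.52 = 528.3098
Fold change = 528.3098 / 828.7344 = 0.63749
log2(0.63749) = -0.6495

-0.650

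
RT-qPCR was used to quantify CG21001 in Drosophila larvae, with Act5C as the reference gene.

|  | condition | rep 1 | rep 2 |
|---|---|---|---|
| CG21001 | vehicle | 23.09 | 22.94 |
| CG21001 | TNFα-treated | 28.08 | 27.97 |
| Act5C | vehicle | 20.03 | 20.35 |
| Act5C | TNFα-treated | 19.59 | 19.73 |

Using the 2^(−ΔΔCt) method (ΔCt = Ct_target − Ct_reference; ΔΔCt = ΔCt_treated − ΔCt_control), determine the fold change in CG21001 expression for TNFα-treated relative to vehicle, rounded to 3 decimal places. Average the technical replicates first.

Mean Ct: CG21001 vehicle 23.015; CG21001 TNFα-treated 28.025; Act5C vehicle 20.190; Act5C TNFα-treated 19.660
ΔCt(vehicle) = 23.015 − 20.190 = 2.825
ΔCt(TNFα-treated) = 28.025 − 19.660 = 8.365
ΔΔCt = 8.365 − 2.825 = 5.540
Fold change = 2^(−5.540) = 0.0215

0.021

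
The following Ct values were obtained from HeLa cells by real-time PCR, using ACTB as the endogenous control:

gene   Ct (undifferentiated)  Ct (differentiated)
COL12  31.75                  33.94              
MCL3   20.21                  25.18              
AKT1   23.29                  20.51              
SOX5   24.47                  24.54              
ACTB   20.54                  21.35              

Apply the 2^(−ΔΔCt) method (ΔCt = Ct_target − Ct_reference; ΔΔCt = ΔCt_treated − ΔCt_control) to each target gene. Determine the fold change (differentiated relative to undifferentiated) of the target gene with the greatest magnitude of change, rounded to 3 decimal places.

0.056

COL12: ΔΔCt = (33.94−21.35) − (31.75−20.54) = 12.59 − 11.21 = 1.38; fold change = 2^-1.38 = 0.384
MCL3: ΔΔCt = (25.18−21.35) − (20.21−20.54) = 3.83 − (-0.33) = 4.16; fold change = 2^-4.16 = 0.056
AKT1: ΔΔCt = (20.51−21.35) − (23.29−20.54) = -0.84 − 2.75 = -3.59; fold change = 2^3.59 = 12.042
SOX5: ΔΔCt = (24.54−21.35) − (24.47−20.54) = 3.19 − 3.93 = -0.74; fold change = 2^0.74 = 1.670
MCL3 has the largest |ΔΔCt| = 4.16.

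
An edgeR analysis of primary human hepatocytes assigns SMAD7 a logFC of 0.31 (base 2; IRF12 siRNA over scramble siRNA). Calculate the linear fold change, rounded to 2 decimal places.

Fold change = 2^(0.31) = 1.240

1.24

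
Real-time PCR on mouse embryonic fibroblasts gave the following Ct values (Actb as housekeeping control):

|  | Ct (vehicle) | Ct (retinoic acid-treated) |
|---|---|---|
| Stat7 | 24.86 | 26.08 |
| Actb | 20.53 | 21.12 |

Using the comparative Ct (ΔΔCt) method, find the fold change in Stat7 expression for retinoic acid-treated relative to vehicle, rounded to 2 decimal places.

0.65

ΔCt(vehicle) = 24.860 − 20.530 = 4.330
ΔCt(retinoic acid-treated) = 26.080 − 21.120 = 4.960
ΔΔCt = 4.960 − 4.330 = 0.630
Fold change = 2^(−0.630) = 0.646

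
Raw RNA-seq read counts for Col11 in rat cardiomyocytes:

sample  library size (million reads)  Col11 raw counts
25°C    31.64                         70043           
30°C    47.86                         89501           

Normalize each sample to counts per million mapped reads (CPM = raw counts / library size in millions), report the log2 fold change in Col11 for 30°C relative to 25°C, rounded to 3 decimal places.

-0.243

CPM(25°C) = 70043 / 31.64 = 2213.7484
CPM(30°C) = 89501 / 47.86 = 1870.0585
Fold change = 1870.0585 / 2213.7484 = 0.84475
log2(0.84475) = -0.2434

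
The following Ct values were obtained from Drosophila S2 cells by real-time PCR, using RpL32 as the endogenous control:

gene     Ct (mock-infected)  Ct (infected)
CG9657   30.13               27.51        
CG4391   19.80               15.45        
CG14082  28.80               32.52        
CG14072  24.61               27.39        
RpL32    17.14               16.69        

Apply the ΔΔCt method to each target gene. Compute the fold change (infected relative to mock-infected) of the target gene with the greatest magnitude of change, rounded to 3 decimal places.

CG9657: ΔΔCt = (27.51−16.69) − (30.13−17.14) = 10.82 − 12.99 = -2.17; fold change = 2^2.17 = 4.500
CG4391: ΔΔCt = (15.45−16.69) − (19.80−17.14) = -1.24 − 2.66 = -3.90; fold change = 2^3.90 = 14.929
CG14082: ΔΔCt = (32.52−16.69) − (28.80−17.14) = 15.83 − 11.66 = 4.17; fold change = 2^-4.17 = 0.056
CG14072: ΔΔCt = (27.39−16.69) − (24.61−17.14) = 10.70 − 7.47 = 3.23; fold change = 2^-3.23 = 0.107
CG14082 has the largest |ΔΔCt| = 4.17.

0.056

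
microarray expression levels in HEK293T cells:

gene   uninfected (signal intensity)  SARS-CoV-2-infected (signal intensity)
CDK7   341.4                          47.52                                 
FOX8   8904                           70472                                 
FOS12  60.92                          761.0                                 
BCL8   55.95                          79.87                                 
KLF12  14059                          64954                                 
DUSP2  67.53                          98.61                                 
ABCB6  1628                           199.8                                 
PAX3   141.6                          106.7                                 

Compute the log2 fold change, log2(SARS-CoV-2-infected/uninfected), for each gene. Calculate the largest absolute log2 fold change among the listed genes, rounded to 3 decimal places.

log2(47.52/341.4) = -2.845  (CDK7)
log2(70472/8904) = 2.985  (FOX8)
log2(761.0/60.92) = 3.643  (FOS12)
log2(79.87/55.95) = 0.514  (BCL8)
log2(64954/14059) = 2.208  (KLF12)
log2(98.61/67.53) = 0.546  (DUSP2)
log2(199.8/1628) = -3.026  (ABCB6)
log2(106.7/141.6) = -0.408  (PAX3)
The largest magnitude belongs to FOS12.

3.643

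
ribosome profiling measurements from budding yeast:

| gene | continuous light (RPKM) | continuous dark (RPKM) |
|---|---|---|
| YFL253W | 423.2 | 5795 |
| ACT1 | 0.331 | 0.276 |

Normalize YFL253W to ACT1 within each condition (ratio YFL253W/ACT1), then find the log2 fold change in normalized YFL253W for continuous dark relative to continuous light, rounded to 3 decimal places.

YFL253W/ACT1 (continuous light) = 423.2 / 0.331 = 1278.5
YFL253W/ACT1 (continuous dark) = 5795 / 0.276 = 20996
Fold change = 20996 / 1278.5 = 16.4220
log2(16.4220) = 4.0376

4.038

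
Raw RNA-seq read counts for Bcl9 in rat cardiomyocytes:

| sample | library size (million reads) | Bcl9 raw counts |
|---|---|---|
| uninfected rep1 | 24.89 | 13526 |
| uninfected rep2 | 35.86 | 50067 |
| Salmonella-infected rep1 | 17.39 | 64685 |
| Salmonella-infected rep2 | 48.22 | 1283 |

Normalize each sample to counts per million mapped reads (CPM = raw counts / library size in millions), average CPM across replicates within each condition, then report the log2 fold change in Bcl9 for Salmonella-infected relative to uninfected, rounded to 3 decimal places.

0.950

CPM(uninfected rep1) = 13526 / 24.89 = 543.4311
CPM(uninfected rep2) = 50067 / 35.86 = 1396.1796
CPM(Salmonella-infected rep1) = 64685 / 17.39 = 3719.6665
CPM(Salmonella-infected rep2) = 1283 / 48.22 = 26.6072
mean CPM(uninfected) = 969.8053; mean CPM(Salmonella-infected) = 1873.1368
Fold change = 1873.1368 / 969.8053 = 1.93146
log2(1.93146) = 0.9497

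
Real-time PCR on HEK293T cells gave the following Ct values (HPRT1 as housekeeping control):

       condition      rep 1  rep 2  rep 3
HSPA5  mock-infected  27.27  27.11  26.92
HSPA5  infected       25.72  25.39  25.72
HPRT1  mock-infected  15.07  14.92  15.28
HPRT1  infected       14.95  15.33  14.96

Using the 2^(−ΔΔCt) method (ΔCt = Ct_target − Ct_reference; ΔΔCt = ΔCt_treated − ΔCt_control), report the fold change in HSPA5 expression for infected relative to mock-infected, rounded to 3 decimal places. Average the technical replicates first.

Mean Ct: HSPA5 mock-infected 27.100; HSPA5 infected 25.610; HPRT1 mock-infected 15.090; HPRT1 infected 15.080
ΔCt(mock-infected) = 27.100 − 15.090 = 12.010
ΔCt(infected) = 25.610 − 15.080 = 10.530
ΔΔCt = 10.530 − 12.010 = -1.480
Fold change = 2^(−(-1.480)) = 2^1.480 = 2.7895

2.789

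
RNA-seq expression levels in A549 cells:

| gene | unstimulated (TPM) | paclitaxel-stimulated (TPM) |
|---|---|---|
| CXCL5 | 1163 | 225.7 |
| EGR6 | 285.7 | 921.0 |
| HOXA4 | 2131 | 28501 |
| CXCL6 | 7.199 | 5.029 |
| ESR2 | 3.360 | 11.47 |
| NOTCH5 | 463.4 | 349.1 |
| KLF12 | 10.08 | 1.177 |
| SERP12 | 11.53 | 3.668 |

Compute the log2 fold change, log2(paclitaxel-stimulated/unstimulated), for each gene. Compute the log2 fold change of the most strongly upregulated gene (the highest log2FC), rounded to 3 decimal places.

3.741

log2(225.7/1163) = -2.365  (CXCL5)
log2(921.0/285.7) = 1.689  (EGR6)
log2(28501/2131) = 3.741  (HOXA4)
log2(5.029/7.199) = -0.518  (CXCL6)
log2(11.47/3.360) = 1.771  (ESR2)
log2(349.1/463.4) = -0.409  (NOTCH5)
log2(1.177/10.08) = -3.098  (KLF12)
log2(3.668/11.53) = -1.652  (SERP12)
HOXA4 is most strongly upregulated.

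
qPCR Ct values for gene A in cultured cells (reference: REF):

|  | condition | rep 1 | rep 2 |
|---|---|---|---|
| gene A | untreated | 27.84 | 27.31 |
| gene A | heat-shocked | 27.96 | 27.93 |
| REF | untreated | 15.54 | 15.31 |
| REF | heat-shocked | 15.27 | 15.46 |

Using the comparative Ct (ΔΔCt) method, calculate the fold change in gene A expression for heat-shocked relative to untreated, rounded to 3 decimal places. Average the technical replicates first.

0.742

Mean Ct: gene A untreated 27.575; gene A heat-shocked 27.945; REF untreated 15.425; REF heat-shocked 15.365
ΔCt(untreated) = 27.575 − 15.425 = 12.150
ΔCt(heat-shocked) = 27.945 − 15.365 = 12.580
ΔΔCt = 12.580 − 12.150 = 0.430
Fold change = 2^(−0.430) = 0.7423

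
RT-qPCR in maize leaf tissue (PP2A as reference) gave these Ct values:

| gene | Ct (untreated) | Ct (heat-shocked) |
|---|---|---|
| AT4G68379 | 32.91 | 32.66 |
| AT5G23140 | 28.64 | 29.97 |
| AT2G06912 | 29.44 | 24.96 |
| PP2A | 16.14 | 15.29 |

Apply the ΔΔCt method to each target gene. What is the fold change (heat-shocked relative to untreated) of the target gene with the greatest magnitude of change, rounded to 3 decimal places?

AT4G68379: ΔΔCt = (32.66−15.29) − (32.91−16.14) = 17.37 − 16.77 = 0.60; fold change = 2^-0.60 = 0.660
AT5G23140: ΔΔCt = (29.97−15.29) − (28.64−16.14) = 14.68 − 12.50 = 2.18; fold change = 2^-2.18 = 0.221
AT2G06912: ΔΔCt = (24.96−15.29) − (29.44−16.14) = 9.67 − 13.30 = -3.63; fold change = 2^3.63 = 12.381
AT2G06912 has the largest |ΔΔCt| = 3.63.

12.381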